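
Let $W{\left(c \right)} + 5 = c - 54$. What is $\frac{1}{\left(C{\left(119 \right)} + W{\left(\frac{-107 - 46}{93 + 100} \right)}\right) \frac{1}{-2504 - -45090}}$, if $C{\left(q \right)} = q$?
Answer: $\frac{8219098}{11427} \approx 719.27$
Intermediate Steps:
$W{\left(c \right)} = -59 + c$ ($W{\left(c \right)} = -5 + \left(c - 54\right) = -5 + \left(-54 + c\right) = -59 + c$)
$\frac{1}{\left(C{\left(119 \right)} + W{\left(\frac{-107 - 46}{93 + 100} \right)}\right) \frac{1}{-2504 - -45090}} = \frac{1}{\left(119 - \left(59 - \frac{-107 - 46}{93 + 100}\right)\right) \frac{1}{-2504 - -45090}} = \frac{1}{\left(119 - \left(59 + \frac{153}{193}\right)\right) \frac{1}{-2504 + 45090}} = \frac{1}{\left(119 - \frac{11540}{193}\right) \frac{1}{42586}} = \frac{1}{\frac{11427}{193} \cdot \frac{1}{42586}} = \frac{1}{\frac{11427}{8219098}} = \frac{8219098}{11427}$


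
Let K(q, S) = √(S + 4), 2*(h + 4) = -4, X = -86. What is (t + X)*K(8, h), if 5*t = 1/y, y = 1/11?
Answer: -419*I*√2/5 ≈ -118.51*I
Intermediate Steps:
y = 1/11 ≈ 0.090909
h = -6 (h = -4 + (½)*(-4) = -4 - 2 = -6)
K(q, S) = √(4 + S)
t = 11/5 (t = 1/(5*(1/11)) = (⅕)*11 = 11/5 ≈ 2.2000)
(t + X)*K(8, h) = (11/5 - 86)*√(4 - 6) = -419*I*√2/5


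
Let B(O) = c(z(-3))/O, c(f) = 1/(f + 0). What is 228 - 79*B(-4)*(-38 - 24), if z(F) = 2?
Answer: -1537/4 ≈ -384.25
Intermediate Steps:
c(f) = 1/f
B(O) = 1/(2*O)
228 - 79*B(-4)*(-38 - 24) = 228 - 79*(½)/(-4)*(-38 - 24) = 228 - 79*(½)*(-¼)*(-62) = 228 - (-79)*(-62)/8 = 228 - 79*31/4 = 228 - 2449/4 = -1537/4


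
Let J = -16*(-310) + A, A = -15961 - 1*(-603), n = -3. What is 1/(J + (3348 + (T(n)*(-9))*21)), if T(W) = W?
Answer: -1/6483 ≈ -0.00015425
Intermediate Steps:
A = -15358 (A = -15961 + 603 = -15358)
J = -10398 (J = -16*(-310) - 15358 = 4960 - 15358 = -10398)
1/(J + (3348 + (T(n)*(-9))*21)) = 1/(-10398 + (3348 - 3*(-9)*21)) = 1/(-10398 + (3348 + 27*21)) = 1/(-10398 + (3348 + 567)) = 1/(-10398 + 3915) = 1/(-6483) = -1/6483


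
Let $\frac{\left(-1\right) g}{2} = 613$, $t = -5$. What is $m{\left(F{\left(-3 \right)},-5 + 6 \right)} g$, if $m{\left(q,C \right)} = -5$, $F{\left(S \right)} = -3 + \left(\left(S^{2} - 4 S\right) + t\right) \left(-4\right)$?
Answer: $6130$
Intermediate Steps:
$F{\left(S \right)} = 17 - 4 S^{2} + 16 S$ ($F{\left(S \right)} = -3 + \left(\left(S^{2} - 4 S\right) - 5\right) \left(-4\right) = -3 + \left(-5 + S^{2} - 4 S\right) \left(-4\right) = -3 + \left(20 - 4 S^{2} + 16 S\right) = 17 - 4 S^{2} + 16 S$)
$g = -1226$ ($g = \left(-2\right) 613 = -1226$)
$m{\left(F{\left(-3 \right)},-5 + 6 \right)} g = \left(-5\right) \left(-1226\right) = 6130$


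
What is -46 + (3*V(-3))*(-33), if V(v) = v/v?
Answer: -145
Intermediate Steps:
V(v) = 1
-46 + (3*V(-3))*(-33) = -46 + (3*1)*(-33) = -46 + 3*(-33) = -46 - 99 = -145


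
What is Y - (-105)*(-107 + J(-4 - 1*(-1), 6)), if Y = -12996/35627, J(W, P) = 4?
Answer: -385319001/35627 ≈ -10815.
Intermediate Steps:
Y = -12996/35627 (Y = -12996*1/35627 = -12996/35627 ≈ -0.36478)
Y - (-105)*(-107 + J(-4 - 1*(-1), 6)) = -12996/35627 - (-105)*(-107 + 4) = -12996/35627 - (-105)*(-103) = -12996/35627 - 1*10815 = -12996/35627 - 10815 = -385319001/35627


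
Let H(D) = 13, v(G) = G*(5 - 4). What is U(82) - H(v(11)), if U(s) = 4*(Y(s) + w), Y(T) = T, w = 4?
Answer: 331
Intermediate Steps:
v(G) = G (v(G) = G*1 = G)
U(s) = 16 + 4*s (U(s) = 4*(s + 4) = 4*(4 + s) = 16 + 4*s)
U(82) - H(v(11)) = (16 + 4*82) - 1*13 = (16 + 328) - 13 = 344 - 13 = 331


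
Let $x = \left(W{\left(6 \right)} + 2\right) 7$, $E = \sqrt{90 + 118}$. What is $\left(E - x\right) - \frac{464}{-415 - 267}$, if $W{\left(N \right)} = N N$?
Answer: $- \frac{90474}{341} + 4 \sqrt{13} \approx -250.9$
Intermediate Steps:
$W{\left(N \right)} = N^{2}$
$E = 4 \sqrt{13}$ ($E = \sqrt{208} = 4 \sqrt{13} \approx 14.422$)
$x = 266$ ($x = \left(6^{2} + 2\right) 7 = \left(36 + 2\right) 7 = 38 \cdot 7 = 266$)
$\left(E - x\right) - \frac{464}{-415 - 267} = \left(4 \sqrt{13} - 266\right) - \frac{464}{-415 - 267} = \left(4 \sqrt{13} - 266\right) - \frac{464}{-682} = \left(-266 + 4 \sqrt{13}\right) - - \frac{232}{341} = \left(-266 + 4 \sqrt{13}\right) + \frac{232}{341} = - \frac{90474}{341} + 4 \sqrt{13}$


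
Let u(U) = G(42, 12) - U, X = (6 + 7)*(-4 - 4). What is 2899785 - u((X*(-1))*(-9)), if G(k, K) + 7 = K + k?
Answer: 2898802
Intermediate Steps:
G(k, K) = -7 + K + k (G(k, K) = -7 + (K + k) = -7 + K + k)
X = -104 (X = 13*(-8) = -104)
u(U) = 47 - U (u(U) = (-7 + 12 + 42) - U = 47 - U)
2899785 - u((X*(-1))*(-9)) = 2899785 - (47 - (-104*(-1))*(-9)) = 2899785 - (47 - 104*(-9)) = 2899785 - (47 - 1*(-936)) = 2899785 - (47 + 936) = 2899785 - 1*983 = 2899785 - 983 = 2898802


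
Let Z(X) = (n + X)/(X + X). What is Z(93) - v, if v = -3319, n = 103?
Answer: 308765/93 ≈ 3320.1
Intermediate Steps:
Z(X) = (103 + X)/(2*X) (Z(X) = (103 + X)/(X + X) = (103 + X)/((2*X)) = (103 + X)*(1/(2*X)) = (103 + X)/(2*X))
Z(93) - v = (1/2)*(103 + 93)/93 - 1*(-3319) = (1/2)*(1/93)*196 + 3319 = 98/93 + 3319 = 308765/93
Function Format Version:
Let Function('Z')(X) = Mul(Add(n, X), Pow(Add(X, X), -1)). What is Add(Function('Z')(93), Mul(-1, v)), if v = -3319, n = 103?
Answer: Rational(308765, 93) ≈ 3320.1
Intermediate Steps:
Function('Z')(X) = Mul(Rational(1, 2), Pow(X, -1), Add(103, X)) (Function('Z')(X) = Mul(Add(103, X), Pow(Add(X, X), -1)) = Mul(Add(103, X), Pow(Mul(2, X), -1)) = Mul(Add(103, X), Mul(Rational(1, 2), Pow(X, -1))) = Mul(Rational(1, 2), Pow(X, -1), Add(103, X)))
Add(Function('Z')(93), Mul(-1, v)) = Add(Mul(Rational(1, 2), Pow(93, -1), Add(103, 93)), Mul(-1, -3319)) = Add(Mul(Rational(1, 2), Rational(1, 93), 196), 3319) = Add(Rational(98, 93), 3319) = Rational(308765, 93)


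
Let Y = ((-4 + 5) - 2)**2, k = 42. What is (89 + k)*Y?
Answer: 131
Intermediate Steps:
Y = 1 (Y = (1 - 2)**2 = (-1)**2 = 1)
(89 + k)*Y = (89 + 42)*1 = 131*1 = 131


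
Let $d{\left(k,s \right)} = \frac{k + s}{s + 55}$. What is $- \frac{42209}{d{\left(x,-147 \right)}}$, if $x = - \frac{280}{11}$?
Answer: $- \frac{42715508}{1897} \approx -22517.0$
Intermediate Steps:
$x = - \frac{280}{11}$ ($x = \left(-280\right) \frac{1}{11} = - \frac{280}{11} \approx -25.455$)
$d{\left(k,s \right)} = \frac{k + s}{55 + s}$
$- \frac{42209}{d{\left(x,-147 \right)}} = - \frac{42209}{\frac{1}{55 - 147} \left(- \frac{280}{11} - 147\right)} = - \frac{42209}{\frac{1}{-92} \left(- \frac{1897}{11}\right)} = - \frac{42209}{\left(- \frac{1}{92}\right) \left(- \frac{1897}{11}\right)} = - \frac{42209}{\frac{1897}{1012}} = \left(-42209\right) \frac{1012}{1897} = - \frac{42715508}{1897}$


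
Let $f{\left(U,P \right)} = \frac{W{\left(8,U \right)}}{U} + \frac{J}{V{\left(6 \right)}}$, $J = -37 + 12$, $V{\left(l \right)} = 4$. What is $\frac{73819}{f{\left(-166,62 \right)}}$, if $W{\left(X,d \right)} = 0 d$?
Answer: $- \frac{295276}{25} \approx -11811.0$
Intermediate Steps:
$W{\left(X,d \right)} = 0$
$J = -25$
$f{\left(U,P \right)} = - \frac{25}{4}$ ($f{\left(U,P \right)} = \frac{0}{U} - \frac{25}{4} = 0 - \frac{25}{4} = - \frac{25}{4}$)
$\frac{73819}{f{\left(-166,62 \right)}} = \frac{73819}{- \frac{25}{4}} = 73819 \left(- \frac{4}{25}\right) = - \frac{295276}{25}$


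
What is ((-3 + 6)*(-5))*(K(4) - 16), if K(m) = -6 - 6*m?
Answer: 690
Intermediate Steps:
((-3 + 6)*(-5))*(K(4) - 16) = ((-3 + 6)*(-5))*((-6 - 6*4) - 16) = (3*(-5))*((-6 - 24) - 16) = -15*(-30 - 16) = -15*(-46) = 690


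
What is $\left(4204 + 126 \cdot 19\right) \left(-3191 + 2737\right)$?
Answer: $-2995492$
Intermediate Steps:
$\left(4204 + 126 \cdot 19\right) \left(-3191 + 2737\right) = \left(4204 + 2394\right) \left(-454\right) = 6598 \left(-454\right) = -2995492$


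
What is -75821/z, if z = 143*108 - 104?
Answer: -75821/15340 ≈ -4.9427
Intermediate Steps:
z = 15340 (z = 15444 - 104 = 15340)
-75821/z = -75821/15340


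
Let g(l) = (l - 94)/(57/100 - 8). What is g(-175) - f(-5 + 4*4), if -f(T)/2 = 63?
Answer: 120518/743 ≈ 162.20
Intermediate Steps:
g(l) = 9400/743 - 100*l/743 (g(l) = (-94 + l)/(57*(1/100) - 8) = (-94 + l)/(57/100 - 8) = (-94 + l)/(-743/100) = (-94 + l)*(-100/743) = 9400/743 - 100*l/743)
f(T) = -126 (f(T) = -2*63 = -126)
g(-175) - f(-5 + 4*4) = (9400/743 - 100/743*(-175)) - 1*(-126) = (9400/743 + 17500/743) + 126 = 26900/743 + 126 = 120518/743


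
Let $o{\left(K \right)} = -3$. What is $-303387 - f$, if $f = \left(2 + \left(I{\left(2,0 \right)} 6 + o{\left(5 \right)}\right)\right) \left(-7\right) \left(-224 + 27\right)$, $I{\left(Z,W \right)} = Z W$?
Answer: $-302008$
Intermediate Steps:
$I{\left(Z,W \right)} = W Z$
$f = -1379$ ($f = \left(2 - \left(3 - 0 \cdot 2 \cdot 6\right)\right) \left(-7\right) \left(-224 + 27\right) = \left(2 + \left(0 \cdot 6 - 3\right)\right) \left(-7\right) \left(-197\right) = \left(2 + \left(0 - 3\right)\right) \left(-7\right) \left(-197\right) = \left(2 - 3\right) \left(-7\right) \left(-197\right) = \left(-1\right) \left(-7\right) \left(-197\right) = 7 \left(-197\right) = -1379$)
$-303387 - f = -303387 - -1379 = -303387 + 1379 = -302008$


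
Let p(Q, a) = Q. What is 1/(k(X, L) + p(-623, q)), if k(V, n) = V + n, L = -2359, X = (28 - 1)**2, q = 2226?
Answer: -1/2253 ≈ -0.00044385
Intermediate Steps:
X = 729 (X = 27**2 = 729)
1/(k(X, L) + p(-623, q)) = 1/((729 - 2359) - 623) = 1/(-1630 - 623) = 1/(-2253) = -1/2253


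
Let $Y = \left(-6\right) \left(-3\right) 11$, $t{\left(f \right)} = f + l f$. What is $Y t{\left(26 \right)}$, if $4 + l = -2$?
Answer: $-25740$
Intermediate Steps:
$l = -6$ ($l = -4 - 2 = -6$)
$t{\left(f \right)} = - 5 f$ ($t{\left(f \right)} = f - 6 f = - 5 f$)
$Y = 198$ ($Y = 18 \cdot 11 = 198$)
$Y t{\left(26 \right)} = 198 \left(\left(-5\right) 26\right) = 198 \left(-130\right) = -25740$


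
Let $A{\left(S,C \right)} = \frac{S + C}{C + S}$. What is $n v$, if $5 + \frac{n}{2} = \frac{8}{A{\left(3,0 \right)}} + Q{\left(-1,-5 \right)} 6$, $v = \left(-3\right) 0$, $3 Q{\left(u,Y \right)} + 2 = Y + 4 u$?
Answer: $0$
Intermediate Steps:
$Q{\left(u,Y \right)} = - \frac{2}{3} + \frac{Y}{3} + \frac{4 u}{3}$ ($Q{\left(u,Y \right)} = - \frac{2}{3} + \frac{Y + 4 u}{3} = - \frac{2}{3} + \left(\frac{Y}{3} + \frac{4 u}{3}\right) = - \frac{2}{3} + \frac{Y}{3} + \frac{4 u}{3}$)
$v = 0$
$A{\left(S,C \right)} = 1$ ($A{\left(S,C \right)} = \frac{C + S}{C + S} = 1$)
$n = -38$ ($n = -10 + 2 \left(\frac{8}{1} + \left(- \frac{2}{3} + \frac{1}{3} \left(-5\right) + \frac{4}{3} \left(-1\right)\right) 6\right) = -10 + 2 \left(8 \cdot 1 + \left(- \frac{2}{3} - \frac{5}{3} - \frac{4}{3}\right) 6\right) = -10 + 2 \left(8 - 22\right) = -10 + 2 \left(-14\right) = -10 - 28 = -38$)
$n v = \left(-38\right) 0 = 0$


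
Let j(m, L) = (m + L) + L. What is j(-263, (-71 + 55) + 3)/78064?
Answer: -17/4592 ≈ -0.0037021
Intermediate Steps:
j(m, L) = m + 2*L (j(m, L) = (L + m) + L = m + 2*L)
j(-263, (-71 + 55) + 3)/78064 = (-263 + 2*((-71 + 55) + 3))/78064 = (-263 + 2*(-16 + 3))*(1/78064) = (-263 + 2*(-13))*(1/78064) = (-263 - 26)*(1/78064) = -289*1/78064 = -17/4592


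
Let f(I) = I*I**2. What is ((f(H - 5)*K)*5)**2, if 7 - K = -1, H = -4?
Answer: 850305600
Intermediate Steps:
K = 8 (K = 7 - 1*(-1) = 7 + 1 = 8)
f(I) = I**3
((f(H - 5)*K)*5)**2 = (((-4 - 5)**3*8)*5)**2 = (((-9)**3*8)*5)**2 = (-729*8*5)**2 = (-5832*5)**2 = (-29160)**2 = 850305600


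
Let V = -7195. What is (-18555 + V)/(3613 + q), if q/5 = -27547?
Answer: 12875/67061 ≈ 0.19199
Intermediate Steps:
q = -137735 (q = 5*(-27547) = -137735)
(-18555 + V)/(3613 + q) = (-18555 - 7195)/(3613 - 137735) = -25750/(-134122) = -25750*(-1/134122) = 12875/67061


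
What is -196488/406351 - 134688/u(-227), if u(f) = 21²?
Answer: -18272418232/59733597 ≈ -305.90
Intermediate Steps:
u(f) = 441
-196488/406351 - 134688/u(-227) = -196488/406351 - 134688/441 = -196488*1/406351 - 134688*1/441 = -196488/406351 - 44896/147 = -18272418232/59733597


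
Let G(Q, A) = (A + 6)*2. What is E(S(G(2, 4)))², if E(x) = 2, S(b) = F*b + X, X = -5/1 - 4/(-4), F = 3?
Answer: 4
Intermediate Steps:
G(Q, A) = 12 + 2*A (G(Q, A) = (6 + A)*2 = 12 + 2*A)
X = -4 (X = -5*1 - 4*(-¼) = -5 + 1 = -4)
S(b) = -4 + 3*b (S(b) = 3*b - 4 = -4 + 3*b)
E(S(G(2, 4)))² = 2² = 4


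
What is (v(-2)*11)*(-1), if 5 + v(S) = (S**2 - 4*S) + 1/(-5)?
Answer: -374/5 ≈ -74.800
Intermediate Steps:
v(S) = -26/5 + S**2 - 4*S (v(S) = -5 + ((S**2 - 4*S) + 1/(-5)) = -5 + ((S**2 - 4*S) - 1/5) = -5 + (-1/5 + S**2 - 4*S) = -26/5 + S**2 - 4*S)
(v(-2)*11)*(-1) = ((-26/5 + (-2)**2 - 4*(-2))*11)*(-1) = ((-26/5 + 4 + 8)*11)*(-1) = ((34/5)*11)*(-1) = (374/5)*(-1) = -374/5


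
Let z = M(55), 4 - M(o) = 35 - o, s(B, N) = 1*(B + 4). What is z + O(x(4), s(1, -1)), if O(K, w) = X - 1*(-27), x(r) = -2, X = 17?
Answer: 68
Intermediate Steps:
s(B, N) = 4 + B (s(B, N) = 1*(4 + B) = 4 + B)
O(K, w) = 44 (O(K, w) = 17 - 1*(-27) = 17 + 27 = 44)
M(o) = -31 + o (M(o) = 4 - (35 - o) = 4 + (-35 + o) = -31 + o)
z = 24 (z = -31 + 55 = 24)
z + O(x(4), s(1, -1)) = 24 + 44 = 68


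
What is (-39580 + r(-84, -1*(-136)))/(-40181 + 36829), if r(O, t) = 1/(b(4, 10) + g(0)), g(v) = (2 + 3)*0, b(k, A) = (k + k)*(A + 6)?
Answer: 5066239/429056 ≈ 11.808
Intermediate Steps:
b(k, A) = 2*k*(6 + A) (b(k, A) = (2*k)*(6 + A) = 2*k*(6 + A))
g(v) = 0 (g(v) = 5*0 = 0)
r(O, t) = 1/128 (r(O, t) = 1/(2*4*(6 + 10) + 0) = 1/(2*4*16 + 0) = 1/(128 + 0) = 1/128)
(-39580 + r(-84, -1*(-136)))/(-40181 + 36829) = (-39580 + 1/128)/(-40181 + 36829) = -5066239/128/(-3352) = -5066239/128*(-1/3352) = 5066239/429056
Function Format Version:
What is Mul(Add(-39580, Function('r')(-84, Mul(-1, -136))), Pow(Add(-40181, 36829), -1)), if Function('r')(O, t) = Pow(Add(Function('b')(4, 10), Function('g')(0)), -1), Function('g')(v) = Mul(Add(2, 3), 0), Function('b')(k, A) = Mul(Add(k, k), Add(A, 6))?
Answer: Rational(5066239, 429056) ≈ 11.808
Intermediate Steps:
Function('b')(k, A) = Mul(2, k, Add(6, A)) (Function('b')(k, A) = Mul(Mul(2, k), Add(6, A)) = Mul(2, k, Add(6, A)))
Function('g')(v) = 0 (Function('g')(v) = Mul(5, 0) = 0)
Function('r')(O, t) = Rational(1, 128) (Function('r')(O, t) = Pow(Add(Mul(2, 4, Add(6, 10)), 0), -1) = Pow(Add(Mul(2, 4, 16), 0), -1) = Pow(Add(128, 0), -1) = Pow(128, -1) = Rational(1, 128))
Mul(Add(-39580, Function('r')(-84, Mul(-1, -136))), Pow(Add(-40181, 36829), -1)) = Mul(Add(-39580, Rational(1, 128)), Pow(Add(-40181, 36829), -1)) = Mul(Rational(-5066239, 128), Pow(-3352, -1)) = Mul(Rational(-5066239, 128), Rational(-1, 3352)) = Rational(5066239, 429056)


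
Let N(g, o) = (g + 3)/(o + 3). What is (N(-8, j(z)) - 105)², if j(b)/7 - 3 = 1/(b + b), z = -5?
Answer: 600985225/54289 ≈ 11070.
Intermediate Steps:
j(b) = 21 + 7/(2*b) (j(b) = 21 + 7/(b + b) = 21 + 7/((2*b)) = 21 + 7*(1/(2*b)) = 21 + 7/(2*b))
N(g, o) = (3 + g)/(3 + o)
(N(-8, j(z)) - 105)² = ((3 - 8)/(3 + (21 + (7/2)/(-5))) - 105)² = (-5/(3 + (21 + (7/2)*(-⅕))) - 105)² = (-5/(3 + (21 - 7/10)) - 105)² = (-5/(3 + 203/10) - 105)² = (-5/(233/10) - 105)² = ((10/233)*(-5) - 105)² = (-50/233 - 105)² = (-24515/233)² = 600985225/54289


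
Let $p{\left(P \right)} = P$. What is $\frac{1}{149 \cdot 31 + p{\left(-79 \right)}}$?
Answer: $\frac{1}{4540} \approx 0.00022026$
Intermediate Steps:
$\frac{1}{149 \cdot 31 + p{\left(-79 \right)}} = \frac{1}{149 \cdot 31 - 79} = \frac{1}{4619 - 79} = \frac{1}{4540}$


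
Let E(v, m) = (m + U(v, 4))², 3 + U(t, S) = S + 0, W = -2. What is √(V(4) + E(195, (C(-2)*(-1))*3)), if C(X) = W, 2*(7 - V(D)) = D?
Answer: 3*√6 ≈ 7.3485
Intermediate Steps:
V(D) = 7 - D/2
C(X) = -2
U(t, S) = -3 + S (U(t, S) = -3 + (S + 0) = -3 + S)
E(v, m) = (1 + m)² (E(v, m) = (m + (-3 + 4))² = (m + 1)² = (1 + m)²)
√(V(4) + E(195, (C(-2)*(-1))*3)) = √((7 - ½*4) + (1 - 2*(-1)*3)²) = √((7 - 2) + (1 + 2*3)²) = √(5 + (1 + 6)²) = √(5 + 7²) = √(5 + 49) = √54 = 3*√6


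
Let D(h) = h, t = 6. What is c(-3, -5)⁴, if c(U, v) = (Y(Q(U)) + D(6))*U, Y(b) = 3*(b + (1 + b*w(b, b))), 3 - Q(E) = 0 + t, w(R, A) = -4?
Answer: 136048896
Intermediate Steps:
Q(E) = -3 (Q(E) = 3 - (0 + 6) = 3 - 1*6 = 3 - 6 = -3)
Y(b) = 3 - 9*b (Y(b) = 3*(b + (1 + b*(-4))) = 3*(b + (1 - 4*b)) = 3*(1 - 3*b) = 3 - 9*b)
c(U, v) = 36*U (c(U, v) = ((3 - 9*(-3)) + 6)*U = ((3 + 27) + 6)*U = (30 + 6)*U = 36*U)
c(-3, -5)⁴ = (36*(-3))⁴ = (-108)⁴ = 136048896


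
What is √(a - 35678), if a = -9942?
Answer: 2*I*√11405 ≈ 213.59*I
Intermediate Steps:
√(a - 35678) = √(-9942 - 35678) = √(-45620) = 2*I*√11405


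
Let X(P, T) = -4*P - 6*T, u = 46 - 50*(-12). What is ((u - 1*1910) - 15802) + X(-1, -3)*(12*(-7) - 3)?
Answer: -18980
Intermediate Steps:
u = 646 (u = 46 + 600 = 646)
X(P, T) = -6*T - 4*P
((u - 1*1910) - 15802) + X(-1, -3)*(12*(-7) - 3) = ((646 - 1*1910) - 15802) + (-6*(-3) - 4*(-1))*(12*(-7) - 3) = ((646 - 1910) - 15802) + (18 + 4)*(-84 - 3) = (-1264 - 15802) + 22*(-87) = -17066 - 1914 = -18980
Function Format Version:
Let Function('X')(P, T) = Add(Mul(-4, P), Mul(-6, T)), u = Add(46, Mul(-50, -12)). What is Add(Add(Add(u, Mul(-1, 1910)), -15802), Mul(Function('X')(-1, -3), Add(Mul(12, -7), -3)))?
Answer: -18980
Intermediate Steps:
u = 646 (u = Add(46, 600) = 646)
Function('X')(P, T) = Add(Mul(-6, T), Mul(-4, P))
Add(Add(Add(u, Mul(-1, 1910)), -15802), Mul(Function('X')(-1, -3), Add(Mul(12, -7), -3))) = Add(Add(Add(646, Mul(-1, 1910)), -15802), Mul(Add(Mul(-6, -3), Mul(-4, -1)), Add(Mul(12, -7), -3))) = Add(Add(Add(646, -1910), -15802), Mul(Add(18, 4), Add(-84, -3))) = Add(Add(-1264, -15802), Mul(22, -87)) = Add(-17066, -1914) = -18980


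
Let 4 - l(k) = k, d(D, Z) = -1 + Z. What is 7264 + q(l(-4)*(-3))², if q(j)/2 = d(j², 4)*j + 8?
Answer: 23648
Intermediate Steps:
l(k) = 4 - k
q(j) = 16 + 6*j (q(j) = 2*((-1 + 4)*j + 8) = 2*(3*j + 8) = 2*(8 + 3*j) = 16 + 6*j)
7264 + q(l(-4)*(-3))² = 7264 + (16 + 6*((4 - 1*(-4))*(-3)))² = 7264 + (16 + 6*((4 + 4)*(-3)))² = 7264 + (16 + 6*(8*(-3)))² = 7264 + (16 + 6*(-24))² = 7264 + (16 - 144)² = 7264 + (-128)² = 7264 + 16384 = 23648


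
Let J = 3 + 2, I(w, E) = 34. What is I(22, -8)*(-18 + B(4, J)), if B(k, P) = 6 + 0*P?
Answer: -408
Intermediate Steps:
J = 5
B(k, P) = 6 (B(k, P) = 6 + 0 = 6)
I(22, -8)*(-18 + B(4, J)) = 34*(-18 + 6) = 34*(-12) = -408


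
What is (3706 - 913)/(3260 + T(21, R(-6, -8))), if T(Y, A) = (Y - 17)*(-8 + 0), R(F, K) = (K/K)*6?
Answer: 931/1076 ≈ 0.86524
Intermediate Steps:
R(F, K) = 6 (R(F, K) = 1*6 = 6)
T(Y, A) = 136 - 8*Y (T(Y, A) = (-17 + Y)*(-8) = 136 - 8*Y)
(3706 - 913)/(3260 + T(21, R(-6, -8))) = (3706 - 913)/(3260 + (136 - 8*21)) = 2793/(3260 + (136 - 168)) = 2793/(3260 - 32) = 2793/3228 = 2793*(1/3228) = 931/1076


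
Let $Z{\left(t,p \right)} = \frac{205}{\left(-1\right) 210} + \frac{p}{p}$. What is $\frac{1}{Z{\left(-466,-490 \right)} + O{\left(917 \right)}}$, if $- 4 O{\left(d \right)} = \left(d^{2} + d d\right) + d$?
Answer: $- \frac{84}{35336593} \approx -2.3771 \cdot 10^{-6}$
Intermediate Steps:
$O{\left(d \right)} = - \frac{d^{2}}{2} - \frac{d}{4}$ ($O{\left(d \right)} = - \frac{\left(d^{2} + d d\right) + d}{4} = - \frac{\left(d^{2} + d^{2}\right) + d}{4} = - \frac{2 d^{2} + d}{4} = - \frac{d + 2 d^{2}}{4} = - \frac{d^{2}}{2} - \frac{d}{4}$)
$Z{\left(t,p \right)} = \frac{1}{42}$ ($Z{\left(t,p \right)} = \frac{205}{-210} + 1 = 205 \left(- \frac{1}{210}\right) + 1 = - \frac{41}{42} + 1 = \frac{1}{42}$)
$\frac{1}{Z{\left(-466,-490 \right)} + O{\left(917 \right)}} = \frac{1}{\frac{1}{42} - \frac{917 \left(1 + 2 \cdot 917\right)}{4}} = \frac{1}{\frac{1}{42} - \frac{917 \left(1 + 1834\right)}{4}} = \frac{1}{\frac{1}{42} - \frac{917}{4} \cdot 1835} = \frac{1}{\frac{1}{42} - \frac{1682695}{4}} = \frac{1}{- \frac{35336593}{84}} = - \frac{84}{35336593}$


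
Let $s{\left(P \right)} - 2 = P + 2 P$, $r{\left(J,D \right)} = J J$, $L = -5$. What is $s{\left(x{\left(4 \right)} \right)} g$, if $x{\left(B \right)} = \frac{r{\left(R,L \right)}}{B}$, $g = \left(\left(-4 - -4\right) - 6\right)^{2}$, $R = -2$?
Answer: $180$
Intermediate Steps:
$g = 36$ ($g = \left(\left(-4 + 4\right) - 6\right)^{2} = \left(0 - 6\right)^{2} = \left(-6\right)^{2} = 36$)
$r{\left(J,D \right)} = J^{2}$
$x{\left(B \right)} = \frac{4}{B}$ ($x{\left(B \right)} = \frac{\left(-2\right)^{2}}{B} = \frac{4}{B}$)
$s{\left(P \right)} = 2 + 3 P$ ($s{\left(P \right)} = 2 + \left(P + 2 P\right) = 2 + 3 P$)
$s{\left(x{\left(4 \right)} \right)} g = \left(2 + 3 \cdot \frac{4}{4}\right) 36 = \left(2 + 3 \cdot 4 \cdot \frac{1}{4}\right) 36 = \left(2 + 3 \cdot 1\right) 36 = \left(2 + 3\right) 36 = 5 \cdot 36 = 180$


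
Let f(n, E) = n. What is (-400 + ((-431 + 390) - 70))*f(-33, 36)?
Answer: 16863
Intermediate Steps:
(-400 + ((-431 + 390) - 70))*f(-33, 36) = (-400 + ((-431 + 390) - 70))*(-33) = (-400 + (-41 - 70))*(-33) = (-400 - 111)*(-33) = -511*(-33) = 16863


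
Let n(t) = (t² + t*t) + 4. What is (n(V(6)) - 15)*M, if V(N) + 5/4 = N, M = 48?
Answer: 1638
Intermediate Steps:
V(N) = -5/4 + N
n(t) = 4 + 2*t² (n(t) = (t² + t²) + 4 = 2*t² + 4 = 4 + 2*t²)
(n(V(6)) - 15)*M = ((4 + 2*(-5/4 + 6)²) - 15)*48 = ((4 + 2*(19/4)²) - 15)*48 = ((4 + 2*(361/16)) - 15)*48 = ((4 + 361/8) - 15)*48 = (393/8 - 15)*48 = (273/8)*48 = 1638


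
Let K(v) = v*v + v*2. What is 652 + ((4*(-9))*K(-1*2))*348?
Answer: 652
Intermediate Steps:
K(v) = v**2 + 2*v
652 + ((4*(-9))*K(-1*2))*348 = 652 + ((4*(-9))*((-1*2)*(2 - 1*2)))*348 = 652 - (-72)*(2 - 2)*348 = 652 - (-72)*0*348 = 652 - 36*0*348 = 652 + 0*348 = 652 + 0 = 652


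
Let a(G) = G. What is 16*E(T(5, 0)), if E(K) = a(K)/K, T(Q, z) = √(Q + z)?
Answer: 16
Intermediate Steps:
E(K) = 1 (E(K) = K/K = 1)
16*E(T(5, 0)) = 16*1 = 16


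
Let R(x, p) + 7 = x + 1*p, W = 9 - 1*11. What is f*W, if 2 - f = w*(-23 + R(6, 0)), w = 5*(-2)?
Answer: 476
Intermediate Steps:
W = -2 (W = 9 - 11 = -2)
w = -10
R(x, p) = -7 + p + x (R(x, p) = -7 + (x + 1*p) = -7 + (x + p) = -7 + (p + x) = -7 + p + x)
f = -238 (f = 2 - (-10)*(-23 + (-7 + 0 + 6)) = 2 - (-10)*(-23 - 1) = 2 - (-10)*(-24) = 2 - 1*240 = 2 - 240 = -238)
f*W = -238*(-2) = 476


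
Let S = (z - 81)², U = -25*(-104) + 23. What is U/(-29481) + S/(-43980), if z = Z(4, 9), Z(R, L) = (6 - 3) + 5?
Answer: -90821263/432191460 ≈ -0.21014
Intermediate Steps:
Z(R, L) = 8 (Z(R, L) = 3 + 5 = 8)
z = 8
U = 2623 (U = 2600 + 23 = 2623)
S = 5329 (S = (8 - 81)² = (-73)² = 5329)
U/(-29481) + S/(-43980) = 2623/(-29481) + 5329/(-43980) = 2623*(-1/29481) + 5329*(-1/43980) = -2623/29481 - 5329/43980 = -90821263/432191460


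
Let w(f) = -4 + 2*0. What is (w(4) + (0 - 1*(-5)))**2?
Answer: 1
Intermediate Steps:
w(f) = -4 (w(f) = -4 + 0 = -4)
(w(4) + (0 - 1*(-5)))**2 = (-4 + (0 - 1*(-5)))**2 = (-4 + (0 + 5))**2 = (-4 + 5)**2 = 1**2 = 1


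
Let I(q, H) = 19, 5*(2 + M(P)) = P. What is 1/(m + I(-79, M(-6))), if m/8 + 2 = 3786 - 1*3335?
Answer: 1/3611 ≈ 0.00027693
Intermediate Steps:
M(P) = -2 + P/5
m = 3592 (m = -16 + 8*(3786 - 1*3335) = -16 + 8*(3786 - 3335) = -16 + 8*451 = -16 + 3608 = 3592)
1/(m + I(-79, M(-6))) = 1/(3592 + 19) = 1/3611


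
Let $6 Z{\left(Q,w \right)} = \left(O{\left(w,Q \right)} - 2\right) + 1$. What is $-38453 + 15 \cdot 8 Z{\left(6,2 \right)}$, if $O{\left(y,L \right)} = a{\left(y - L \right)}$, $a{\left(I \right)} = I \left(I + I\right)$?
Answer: $-37833$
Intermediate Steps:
$a{\left(I \right)} = 2 I^{2}$ ($a{\left(I \right)} = I 2 I = 2 I^{2}$)
$O{\left(y,L \right)} = 2 \left(y - L\right)^{2}$
$Z{\left(Q,w \right)} = - \frac{1}{6} + \frac{\left(Q - w\right)^{2}}{3}$ ($Z{\left(Q,w \right)} = \frac{\left(2 \left(Q - w\right)^{2} - 2\right) + 1}{6} = \frac{\left(-2 + 2 \left(Q - w\right)^{2}\right) + 1}{6} = \frac{-1 + 2 \left(Q - w\right)^{2}}{6} = - \frac{1}{6} + \frac{\left(Q - w\right)^{2}}{3}$)
$-38453 + 15 \cdot 8 Z{\left(6,2 \right)} = -38453 + 15 \cdot 8 \left(- \frac{1}{6} + \frac{\left(6 - 2\right)^{2}}{3}\right) = -38453 + 120 \left(- \frac{1}{6} + \frac{\left(6 - 2\right)^{2}}{3}\right) = -38453 + 120 \left(- \frac{1}{6} + \frac{4^{2}}{3}\right) = -38453 + 120 \left(- \frac{1}{6} + \frac{1}{3} \cdot 16\right) = -38453 + 120 \left(- \frac{1}{6} + \frac{16}{3}\right) = -38453 + 120 \cdot \frac{31}{6} = -38453 + 620 = -37833$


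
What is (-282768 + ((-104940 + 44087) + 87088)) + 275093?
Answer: 18560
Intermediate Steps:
(-282768 + ((-104940 + 44087) + 87088)) + 275093 = (-282768 + (-60853 + 87088)) + 275093 = (-282768 + 26235) + 275093 = -256533 + 275093 = 18560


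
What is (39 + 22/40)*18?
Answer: 7119/10 ≈ 711.90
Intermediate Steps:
(39 + 22/40)*18 = (39 + 22*(1/40))*18 = (39 + 11/20)*18 = (791/20)*18 = 7119/10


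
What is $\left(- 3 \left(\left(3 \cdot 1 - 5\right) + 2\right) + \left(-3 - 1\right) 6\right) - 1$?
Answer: $-25$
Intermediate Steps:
$\left(- 3 \left(\left(3 \cdot 1 - 5\right) + 2\right) + \left(-3 - 1\right) 6\right) - 1 = \left(- 3 \left(\left(3 - 5\right) + 2\right) - 24\right) - 1 = \left(- 3 \left(-2 + 2\right) - 24\right) - 1 = \left(\left(-3\right) 0 - 24\right) - 1 = \left(0 - 24\right) - 1 = -24 - 1 = -25$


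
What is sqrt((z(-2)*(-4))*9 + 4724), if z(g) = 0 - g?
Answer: 2*sqrt(1163) ≈ 68.206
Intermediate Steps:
z(g) = -g
sqrt((z(-2)*(-4))*9 + 4724) = sqrt((-1*(-2)*(-4))*9 + 4724) = sqrt((2*(-4))*9 + 4724) = sqrt(-8*9 + 4724) = sqrt(-72 + 4724) = sqrt(4652) = 2*sqrt(1163)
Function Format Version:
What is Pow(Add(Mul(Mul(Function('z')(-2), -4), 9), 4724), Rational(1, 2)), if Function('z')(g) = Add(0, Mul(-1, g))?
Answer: Mul(2, Pow(1163, Rational(1, 2))) ≈ 68.206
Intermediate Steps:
Function('z')(g) = Mul(-1, g)
Pow(Add(Mul(Mul(Function('z')(-2), -4), 9), 4724), Rational(1, 2)) = Pow(Add(Mul(Mul(Mul(-1, -2), -4), 9), 4724), Rational(1, 2)) = Pow(Add(Mul(Mul(2, -4), 9), 4724), Rational(1, 2)) = Pow(Add(Mul(-8, 9), 4724), Rational(1, 2)) = Pow(Add(-72, 4724), Rational(1, 2)) = Pow(4652, Rational(1, 2)) = Mul(2, Pow(1163, Rational(1, 2)))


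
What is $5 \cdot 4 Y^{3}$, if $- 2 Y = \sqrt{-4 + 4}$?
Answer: $0$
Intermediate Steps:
$Y = 0$ ($Y = - \frac{\sqrt{-4 + 4}}{2} = - \frac{\sqrt{0}}{2} = \left(- \frac{1}{2}\right) 0 = 0$)
$5 \cdot 4 Y^{3} = 5 \cdot 4 \cdot 0^{3} = 20 \cdot 0 = 0$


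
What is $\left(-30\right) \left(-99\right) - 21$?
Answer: $2949$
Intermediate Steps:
$\left(-30\right) \left(-99\right) - 21 = 2970 - 21 = 2949$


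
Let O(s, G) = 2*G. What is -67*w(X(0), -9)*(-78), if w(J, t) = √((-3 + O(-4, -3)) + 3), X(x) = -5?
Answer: 5226*I*√6 ≈ 12801.0*I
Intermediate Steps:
w(J, t) = I*√6 (w(J, t) = √((-3 + 2*(-3)) + 3) = √((-3 - 6) + 3) = √(-9 + 3) = √(-6) = I*√6)
-67*w(X(0), -9)*(-78) = -67*I*√6*(-78) = 5226*I*√6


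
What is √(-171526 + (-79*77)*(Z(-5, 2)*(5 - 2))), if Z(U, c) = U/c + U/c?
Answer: I*√80281 ≈ 283.34*I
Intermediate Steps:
Z(U, c) = 2*U/c
√(-171526 + (-79*77)*(Z(-5, 2)*(5 - 2))) = √(-171526 + (-79*77)*((2*(-5)/2)*(5 - 2))) = √(-171526 - 6083*2*(-5)*(½)*3) = √(-171526 - (-30415)*3) = √(-171526 - 6083*(-15)) = √(-171526 + 91245) = √(-80281) = I*√80281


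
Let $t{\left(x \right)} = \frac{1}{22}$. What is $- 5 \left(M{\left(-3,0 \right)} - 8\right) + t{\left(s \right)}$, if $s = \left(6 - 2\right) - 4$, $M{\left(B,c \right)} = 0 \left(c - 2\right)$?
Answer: $\frac{881}{22} \approx 40.045$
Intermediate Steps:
$M{\left(B,c \right)} = 0$ ($M{\left(B,c \right)} = 0 \left(-2 + c\right) = 0$)
$s = 0$ ($s = 4 - 4 = 0$)
$t{\left(x \right)} = \frac{1}{22}$
$- 5 \left(M{\left(-3,0 \right)} - 8\right) + t{\left(s \right)} = - 5 \left(0 - 8\right) + \frac{1}{22} = \left(-5\right) \left(-8\right) + \frac{1}{22} = 40 + \frac{1}{22} = \frac{881}{22}$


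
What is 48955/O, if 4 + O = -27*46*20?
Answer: -48955/24844 ≈ -1.9705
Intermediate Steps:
O = -24844 (O = -4 - 27*46*20 = -4 - 1242*20 = -4 - 24840 = -24844)
48955/O = 48955/(-24844) = 48955*(-1/24844) = -48955/24844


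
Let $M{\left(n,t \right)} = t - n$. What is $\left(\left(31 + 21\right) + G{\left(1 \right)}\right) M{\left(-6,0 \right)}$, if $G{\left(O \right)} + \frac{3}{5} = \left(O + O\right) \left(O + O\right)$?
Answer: $\frac{1662}{5} \approx 332.4$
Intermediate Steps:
$G{\left(O \right)} = - \frac{3}{5} + 4 O^{2}$ ($G{\left(O \right)} = - \frac{3}{5} + \left(O + O\right) \left(O + O\right) = - \frac{3}{5} + 2 O 2 O = - \frac{3}{5} + 4 O^{2}$)
$\left(\left(31 + 21\right) + G{\left(1 \right)}\right) M{\left(-6,0 \right)} = \left(\left(31 + 21\right) - \left(\frac{3}{5} - 4 \cdot 1^{2}\right)\right) \left(0 - -6\right) = \left(52 + \left(- \frac{3}{5} + 4 \cdot 1\right)\right) \left(0 + 6\right) = \left(52 + \left(- \frac{3}{5} + 4\right)\right) 6 = \left(52 + \frac{17}{5}\right) 6 = \frac{277}{5} \cdot 6 = \frac{1662}{5}$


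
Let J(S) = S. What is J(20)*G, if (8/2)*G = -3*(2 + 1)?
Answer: -45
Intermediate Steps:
G = -9/4 (G = (-3*(2 + 1))/4 = (-3*3)/4 = (¼)*(-9) = -9/4 ≈ -2.2500)
J(20)*G = 20*(-9/4) = -45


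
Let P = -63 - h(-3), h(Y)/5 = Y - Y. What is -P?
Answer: 63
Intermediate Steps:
h(Y) = 0 (h(Y) = 5*(Y - Y) = 5*0 = 0)
P = -63 (P = -63 - 1*0 = -63 + 0 = -63)
-P = -1*(-63) = 63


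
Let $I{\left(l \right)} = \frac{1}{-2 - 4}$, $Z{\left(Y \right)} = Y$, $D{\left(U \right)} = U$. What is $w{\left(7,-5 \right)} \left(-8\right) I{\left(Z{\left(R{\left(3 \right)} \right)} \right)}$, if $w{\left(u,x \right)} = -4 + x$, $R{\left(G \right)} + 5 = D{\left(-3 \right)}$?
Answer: $-12$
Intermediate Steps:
$R{\left(G \right)} = -8$ ($R{\left(G \right)} = -5 - 3 = -8$)
$I{\left(l \right)} = - \frac{1}{6}$ ($I{\left(l \right)} = \frac{1}{-6} = - \frac{1}{6}$)
$w{\left(7,-5 \right)} \left(-8\right) I{\left(Z{\left(R{\left(3 \right)} \right)} \right)} = \left(-4 - 5\right) \left(-8\right) \left(- \frac{1}{6}\right) = \left(-9\right) \left(-8\right) \left(- \frac{1}{6}\right) = 72 \left(- \frac{1}{6}\right) = -12$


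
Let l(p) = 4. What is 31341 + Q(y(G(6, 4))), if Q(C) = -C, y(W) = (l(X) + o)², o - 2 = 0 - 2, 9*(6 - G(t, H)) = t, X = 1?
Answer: 31325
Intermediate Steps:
G(t, H) = 6 - t/9
o = 0 (o = 2 + (0 - 2) = 2 - 2 = 0)
y(W) = 16 (y(W) = (4 + 0)² = 4² = 16)
31341 + Q(y(G(6, 4))) = 31341 - 1*16 = 31341 - 16 = 31325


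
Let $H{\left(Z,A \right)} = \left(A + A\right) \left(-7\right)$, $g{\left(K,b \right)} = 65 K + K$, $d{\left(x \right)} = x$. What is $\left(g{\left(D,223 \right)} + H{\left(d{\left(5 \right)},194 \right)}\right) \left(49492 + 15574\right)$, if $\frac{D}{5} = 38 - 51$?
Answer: $-455852396$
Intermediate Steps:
$D = -65$ ($D = 5 \left(38 - 51\right) = 5 \left(-13\right) = -65$)
$g{\left(K,b \right)} = 66 K$
$H{\left(Z,A \right)} = - 14 A$ ($H{\left(Z,A \right)} = 2 A \left(-7\right) = - 14 A$)
$\left(g{\left(D,223 \right)} + H{\left(d{\left(5 \right)},194 \right)}\right) \left(49492 + 15574\right) = \left(66 \left(-65\right) - 2716\right) \left(49492 + 15574\right) = \left(-4290 - 2716\right) 65066 = \left(-7006\right) 65066 = -455852396$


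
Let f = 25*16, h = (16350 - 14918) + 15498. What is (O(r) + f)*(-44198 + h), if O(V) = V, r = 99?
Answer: -13606732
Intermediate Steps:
h = 16930 (h = 1432 + 15498 = 16930)
f = 400
(O(r) + f)*(-44198 + h) = (99 + 400)*(-44198 + 16930) = 499*(-27268) = -13606732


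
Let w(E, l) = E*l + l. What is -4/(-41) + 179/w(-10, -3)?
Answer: 7447/1107 ≈ 6.7272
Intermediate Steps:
w(E, l) = l + E*l
-4/(-41) + 179/w(-10, -3) = -4/(-41) + 179/((-3*(1 - 10))) = -4*(-1/41) + 179/((-3*(-9))) = 4/41 + 179/27 = 7447/1107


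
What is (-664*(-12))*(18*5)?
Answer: 717120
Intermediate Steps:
(-664*(-12))*(18*5) = -166*(-48)*90 = 7968*90 = 717120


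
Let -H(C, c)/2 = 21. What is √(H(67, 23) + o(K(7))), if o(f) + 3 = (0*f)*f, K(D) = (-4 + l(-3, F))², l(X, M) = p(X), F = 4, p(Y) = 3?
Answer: 3*I*√5 ≈ 6.7082*I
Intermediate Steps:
H(C, c) = -42 (H(C, c) = -2*21 = -42)
l(X, M) = 3
K(D) = 1 (K(D) = (-4 + 3)² = (-1)² = 1)
o(f) = -3 (o(f) = -3 + (0*f)*f = -3 + 0*f = -3 + 0 = -3)
√(H(67, 23) + o(K(7))) = √(-42 - 3) = √(-45) = 3*I*√5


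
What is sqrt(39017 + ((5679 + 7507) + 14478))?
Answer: 3*sqrt(7409) ≈ 258.23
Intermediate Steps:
sqrt(39017 + ((5679 + 7507) + 14478)) = sqrt(39017 + (13186 + 14478)) = sqrt(39017 + 27664) = sqrt(66681) = 3*sqrt(7409)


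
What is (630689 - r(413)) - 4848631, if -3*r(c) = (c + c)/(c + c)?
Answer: -12653825/3 ≈ -4.2179e+6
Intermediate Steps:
r(c) = -1/3 (r(c) = -(c + c)/(3*(c + c)) = -2*c/(3*(2*c)) = -2*c*1/(2*c)/3 = -1/3*1 = -1/3)
(630689 - r(413)) - 4848631 = (630689 - 1*(-1/3)) - 4848631 = (630689 + 1/3) - 4848631 = 1892068/3 - 4848631 = -12653825/3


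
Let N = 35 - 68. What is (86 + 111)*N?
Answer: -6501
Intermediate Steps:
N = -33
(86 + 111)*N = (86 + 111)*(-33) = 197*(-33) = -6501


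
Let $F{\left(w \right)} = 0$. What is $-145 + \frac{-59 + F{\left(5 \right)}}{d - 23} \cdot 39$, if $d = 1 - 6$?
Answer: $- \frac{1759}{28} \approx -62.821$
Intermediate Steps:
$d = -5$ ($d = 1 - 6 = -5$)
$-145 + \frac{-59 + F{\left(5 \right)}}{d - 23} \cdot 39 = -145 + \frac{-59 + 0}{-5 - 23} \cdot 39 = -145 + - \frac{59}{-28} \cdot 39 = -145 + \left(-59\right) \left(- \frac{1}{28}\right) 39 = -145 + \frac{59}{28} \cdot 39 = -145 + \frac{2301}{28} = - \frac{1759}{28}$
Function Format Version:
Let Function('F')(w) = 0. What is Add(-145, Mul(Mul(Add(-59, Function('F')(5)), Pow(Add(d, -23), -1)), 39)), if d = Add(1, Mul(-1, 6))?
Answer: Rational(-1759, 28) ≈ -62.821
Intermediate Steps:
d = -5 (d = Add(1, -6) = -5)
Add(-145, Mul(Mul(Add(-59, Function('F')(5)), Pow(Add(d, -23), -1)), 39)) = Add(-145, Mul(Mul(Add(-59, 0), Pow(Add(-5, -23), -1)), 39)) = Add(-145, Mul(Mul(-59, Pow(-28, -1)), 39)) = Add(-145, Mul(Mul(-59, Rational(-1, 28)), 39)) = Add(-145, Mul(Rational(59, 28), 39)) = Add(-145, Rational(2301, 28)) = Rational(-1759, 28)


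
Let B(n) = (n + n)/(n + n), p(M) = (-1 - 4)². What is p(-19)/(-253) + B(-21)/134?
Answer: -3097/33902 ≈ -0.091352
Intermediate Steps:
p(M) = 25 (p(M) = (-5)² = 25)
B(n) = 1 (B(n) = (2*n)/((2*n)) = (2*n)*(1/(2*n)) = 1)
p(-19)/(-253) + B(-21)/134 = 25/(-253) + 1/134 = 25*(-1/253) + 1*(1/134) = -25/253 + 1/134 = -3097/33902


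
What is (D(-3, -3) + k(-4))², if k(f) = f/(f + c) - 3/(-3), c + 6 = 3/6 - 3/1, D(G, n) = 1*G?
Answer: 1764/625 ≈ 2.8224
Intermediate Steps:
D(G, n) = G
c = -17/2 (c = -6 + (3/6 - 3/1) = -6 + (3*(⅙) - 3*1) = -6 + (½ - 3) = -6 - 5/2 = -17/2 ≈ -8.5000)
k(f) = 1 + f/(-17/2 + f) (k(f) = f/(f - 17/2) - 3/(-3) = f/(-17/2 + f) - 3*(-⅓) = f/(-17/2 + f) + 1 = 1 + f/(-17/2 + f))
(D(-3, -3) + k(-4))² = (-3 + (-17 + 4*(-4))/(-17 + 2*(-4)))² = (-3 + (-17 - 16)/(-17 - 8))² = (-3 - 33/(-25))² = (-3 - 1/25*(-33))² = (-3 + 33/25)² = (-42/25)² = 1764/625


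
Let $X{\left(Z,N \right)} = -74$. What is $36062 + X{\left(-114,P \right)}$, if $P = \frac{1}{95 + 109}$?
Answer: $35988$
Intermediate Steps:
$P = \frac{1}{204} \approx 0.004902$
$36062 + X{\left(-114,P \right)} = 36062 - 74 = 35988$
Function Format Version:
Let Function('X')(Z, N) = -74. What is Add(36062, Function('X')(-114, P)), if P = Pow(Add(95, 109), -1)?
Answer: 35988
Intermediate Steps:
P = Rational(1, 204) (P = Pow(204, -1) = Rational(1, 204) ≈ 0.0049020)
Add(36062, Function('X')(-114, P)) = Add(36062, -74) = 35988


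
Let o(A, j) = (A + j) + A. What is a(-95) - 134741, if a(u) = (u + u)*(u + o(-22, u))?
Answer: -90281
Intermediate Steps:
o(A, j) = j + 2*A
a(u) = 2*u*(-44 + 2*u) (a(u) = (u + u)*(u + (u + 2*(-22))) = (2*u)*(u + (u - 44)) = (2*u)*(u + (-44 + u)) = (2*u)*(-44 + 2*u) = 2*u*(-44 + 2*u))
a(-95) - 134741 = 4*(-95)*(-22 - 95) - 134741 = 4*(-95)*(-117) - 134741 = 44460 - 134741 = -90281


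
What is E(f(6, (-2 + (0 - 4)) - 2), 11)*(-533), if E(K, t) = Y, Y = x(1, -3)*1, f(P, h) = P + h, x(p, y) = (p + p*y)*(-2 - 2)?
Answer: -4264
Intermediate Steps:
x(p, y) = -4*p - 4*p*y (x(p, y) = (p + p*y)*(-4) = -4*p - 4*p*y)
Y = 8 (Y = -4*1*(1 - 3)*1 = -4*1*(-2)*1 = 8*1 = 8)
E(K, t) = 8
E(f(6, (-2 + (0 - 4)) - 2), 11)*(-533) = 8*(-533) = -4264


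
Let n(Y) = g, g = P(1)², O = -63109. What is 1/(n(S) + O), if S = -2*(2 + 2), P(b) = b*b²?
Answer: -1/63108 ≈ -1.5846e-5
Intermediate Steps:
P(b) = b³
S = -8 (S = -2*4 = -8)
g = 1 (g = (1³)² = 1² = 1)
n(Y) = 1
1/(n(S) + O) = 1/(1 - 63109) = 1/(-63108) = -1/63108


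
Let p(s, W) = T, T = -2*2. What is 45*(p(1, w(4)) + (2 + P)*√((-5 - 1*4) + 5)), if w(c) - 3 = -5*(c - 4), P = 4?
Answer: -180 + 540*I ≈ -180.0 + 540.0*I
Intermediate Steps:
T = -4
w(c) = 23 - 5*c (w(c) = 3 - 5*(c - 4) = 3 - 5*(-4 + c) = 3 + (20 - 5*c) = 23 - 5*c)
p(s, W) = -4
45*(p(1, w(4)) + (2 + P)*√((-5 - 1*4) + 5)) = 45*(-4 + (2 + 4)*√((-5 - 1*4) + 5)) = 45*(-4 + 6*√((-5 - 4) + 5)) = 45*(-4 + 6*√(-9 + 5)) = 45*(-4 + 6*√(-4)) = 45*(-4 + 6*(2*I)) = 45*(-4 + 12*I) = -180 + 540*I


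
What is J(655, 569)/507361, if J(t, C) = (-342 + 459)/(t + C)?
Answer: 13/69001096 ≈ 1.8840e-7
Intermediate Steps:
J(t, C) = 117/(C + t)
J(655, 569)/507361 = (117/(569 + 655))/507361 = (117/1224)*(1/507361) = (117*(1/1224))*(1/507361) = (13/136)*(1/507361) = 13/69001096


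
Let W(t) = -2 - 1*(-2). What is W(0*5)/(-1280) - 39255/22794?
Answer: -13085/7598 ≈ -1.7222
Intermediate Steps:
W(t) = 0 (W(t) = -2 + 2 = 0)
W(0*5)/(-1280) - 39255/22794 = 0/(-1280) - 39255/22794 = 0*(-1/1280) - 39255*1/22794 = 0 - 13085/7598 = -13085/7598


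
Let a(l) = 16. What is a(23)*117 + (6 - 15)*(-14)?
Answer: 1998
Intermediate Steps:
a(23)*117 + (6 - 15)*(-14) = 16*117 + (6 - 15)*(-14) = 1872 - 9*(-14) = 1872 + 126 = 1998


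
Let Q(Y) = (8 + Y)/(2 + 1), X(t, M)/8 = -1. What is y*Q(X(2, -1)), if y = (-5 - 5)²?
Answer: 0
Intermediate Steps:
X(t, M) = -8 (X(t, M) = 8*(-1) = -8)
y = 100 (y = (-10)² = 100)
Q(Y) = 8/3 + Y/3 (Q(Y) = (8 + Y)/3 = (8 + Y)*(⅓) = 8/3 + Y/3)
y*Q(X(2, -1)) = 100*(8/3 + (⅓)*(-8)) = 100*(8/3 - 8/3) = 100*0 = 0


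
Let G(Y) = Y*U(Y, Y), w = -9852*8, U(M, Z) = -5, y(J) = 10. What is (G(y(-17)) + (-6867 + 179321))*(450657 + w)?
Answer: 64106875764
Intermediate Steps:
w = -78816
G(Y) = -5*Y (G(Y) = Y*(-5) = -5*Y)
(G(y(-17)) + (-6867 + 179321))*(450657 + w) = (-5*10 + (-6867 + 179321))*(450657 - 78816) = (-50 + 172454)*371841 = 172404*371841 = 64106875764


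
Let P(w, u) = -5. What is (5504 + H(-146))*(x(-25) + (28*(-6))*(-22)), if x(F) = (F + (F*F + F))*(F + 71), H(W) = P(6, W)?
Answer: 165772854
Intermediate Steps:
H(W) = -5
x(F) = (71 + F)*(F**2 + 2*F) (x(F) = (F + (F**2 + F))*(71 + F) = (F + (F + F**2))*(71 + F) = (F**2 + 2*F)*(71 + F) = (71 + F)*(F**2 + 2*F))
(5504 + H(-146))*(x(-25) + (28*(-6))*(-22)) = (5504 - 5)*(-25*(142 + (-25)**2 + 73*(-25)) + (28*(-6))*(-22)) = 5499*(-25*(142 + 625 - 1825) - 168*(-22)) = 5499*(-25*(-1058) + 3696) = 5499*(26450 + 3696) = 5499*30146 = 165772854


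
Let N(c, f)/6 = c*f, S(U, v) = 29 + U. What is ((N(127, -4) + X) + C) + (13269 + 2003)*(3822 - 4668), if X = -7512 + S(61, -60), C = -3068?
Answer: -12933650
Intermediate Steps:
N(c, f) = 6*c*f (N(c, f) = 6*(c*f) = 6*c*f)
X = -7422 (X = -7512 + (29 + 61) = -7512 + 90 = -7422)
((N(127, -4) + X) + C) + (13269 + 2003)*(3822 - 4668) = ((6*127*(-4) - 7422) - 3068) + (13269 + 2003)*(3822 - 4668) = ((-3048 - 7422) - 3068) + 15272*(-846) = (-10470 - 3068) - 12920112 = -13538 - 12920112 = -12933650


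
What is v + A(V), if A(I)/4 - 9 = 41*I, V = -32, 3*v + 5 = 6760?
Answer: -8881/3 ≈ -2960.3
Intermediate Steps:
v = 6755/3 (v = -5/3 + (1/3)*6760 = -5/3 + 6760/3 = 6755/3 ≈ 2251.7)
A(I) = 36 + 164*I (A(I) = 36 + 4*(41*I) = 36 + 164*I)
v + A(V) = 6755/3 + (36 + 164*(-32)) = 6755/3 + (36 - 5248) = 6755/3 - 5212 = -8881/3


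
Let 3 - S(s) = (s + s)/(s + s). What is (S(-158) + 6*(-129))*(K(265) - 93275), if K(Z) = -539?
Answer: 72424408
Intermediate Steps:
S(s) = 2 (S(s) = 3 - (s + s)/(s + s) = 3 - 2*s/(2*s) = 3 - 2*s*1/(2*s) = 3 - 1*1 = 3 - 1 = 2)
(S(-158) + 6*(-129))*(K(265) - 93275) = (2 + 6*(-129))*(-539 - 93275) = (2 - 774)*(-93814) = -772*(-93814) = 72424408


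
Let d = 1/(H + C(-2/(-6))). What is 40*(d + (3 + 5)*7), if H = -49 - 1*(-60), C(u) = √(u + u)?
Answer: 809960/361 - 40*√6/361 ≈ 2243.4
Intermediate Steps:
C(u) = √2*√u (C(u) = √(2*u) = √2*√u)
H = 11 (H = -49 + 60 = 11)
d = 1/(11 + √6/3) (d = 1/(11 + √2*√(-2/(-6))) = 1/(11 + √2*√(-2*(-⅙))) = 1/(11 + √2*√(⅓)) = 1/(11 + √2*(√3/3)) = 1/(11 + √6/3) ≈ 0.084627)
40*(d + (3 + 5)*7) = 40*((33/361 - √6/361) + (3 + 5)*7) = 40*((33/361 - √6/361) + 8*7) = 40*((33/361 - √6/361) + 56) = 40*(20249/361 - √6/361) = 809960/361 - 40*√6/361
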